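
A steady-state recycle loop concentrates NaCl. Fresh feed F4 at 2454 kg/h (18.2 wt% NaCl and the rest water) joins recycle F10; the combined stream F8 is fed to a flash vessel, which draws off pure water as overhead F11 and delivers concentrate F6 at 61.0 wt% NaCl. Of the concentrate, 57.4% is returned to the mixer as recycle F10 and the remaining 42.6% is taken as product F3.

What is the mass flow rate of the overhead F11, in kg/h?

Overall NaCl balance (none leaves overhead): NaCl in fresh feed = NaCl in product, i.e. 2454×0.182 = (1−0.574)·F6·0.610.
F6 = 446.63/(0.610×0.426) = 1718.7 kg/h.
Recycle F10 = 0.574×1718.7 = 986.55 kg/h.
Combined feed F8 = 2454 + 986.55 = 3440.5 kg/h.
Overhead F11 = F8 − F6 = 3440.5 − 1718.7 = 1721.8 kg/h.

1722 kg/h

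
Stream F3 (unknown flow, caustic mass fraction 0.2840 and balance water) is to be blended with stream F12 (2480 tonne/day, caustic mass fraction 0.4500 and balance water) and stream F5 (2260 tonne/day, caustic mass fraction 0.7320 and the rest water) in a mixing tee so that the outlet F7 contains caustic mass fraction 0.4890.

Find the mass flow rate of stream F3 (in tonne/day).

Let F3 be the unknown flow. Total out = 4740 + F3.
caustic balance: 2770.3 + 0.284·F3 = 0.489·(4740 + F3)
(0.284 − 0.489)·F3 = 0.489×4740 − 2770.3 = -452.46
F3 = -452.46 / -0.205 = 2207.1 tonne/day

2207 tonne/day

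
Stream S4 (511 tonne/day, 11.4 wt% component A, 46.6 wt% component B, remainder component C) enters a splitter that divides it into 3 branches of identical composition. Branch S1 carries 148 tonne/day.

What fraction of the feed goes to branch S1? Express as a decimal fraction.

0.290

Fraction to S1 = 148/511 = 0.2896.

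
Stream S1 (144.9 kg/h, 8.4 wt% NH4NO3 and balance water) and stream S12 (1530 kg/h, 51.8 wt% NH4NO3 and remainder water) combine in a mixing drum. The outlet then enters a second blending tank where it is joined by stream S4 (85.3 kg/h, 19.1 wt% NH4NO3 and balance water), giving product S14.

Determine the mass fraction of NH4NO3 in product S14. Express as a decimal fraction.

Overall, product flow = 1760.2 kg/h.
NH4NO3 in = 144.9×0.084 + 1530×0.518 + 85.3×0.191 = 821 kg/h.
NH4NO3 fraction in S14 = 0.466.

0.466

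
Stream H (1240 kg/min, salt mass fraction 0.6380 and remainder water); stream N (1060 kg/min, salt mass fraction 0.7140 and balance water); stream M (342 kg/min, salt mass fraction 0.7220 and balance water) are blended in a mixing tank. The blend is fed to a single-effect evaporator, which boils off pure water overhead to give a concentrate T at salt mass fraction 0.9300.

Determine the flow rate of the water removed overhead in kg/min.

salt entering = 1240×0.638 + 1060×0.714 + 342×0.722 = 1794.9 kg/min.
All salt reports to T, so T = 1794.9/0.930 = 1930 kg/min.
Total feed = 2642 kg/min; overhead = 2642 − 1930 = 712.02 kg/min.

712 kg/min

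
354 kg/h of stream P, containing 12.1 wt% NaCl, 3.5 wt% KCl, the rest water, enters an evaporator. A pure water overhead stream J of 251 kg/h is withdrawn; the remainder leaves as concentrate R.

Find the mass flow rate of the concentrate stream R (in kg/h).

103 kg/h

Concentrate = 354 − 251 = 103 kg/h.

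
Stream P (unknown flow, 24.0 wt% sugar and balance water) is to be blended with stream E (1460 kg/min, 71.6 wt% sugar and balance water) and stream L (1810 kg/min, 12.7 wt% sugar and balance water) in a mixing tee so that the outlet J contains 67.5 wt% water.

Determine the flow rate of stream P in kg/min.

Let P be the unknown flow. Total out = 3270 + P.
water balance: 1994.8 + 0.760·P = 0.675·(3270 + P)
(0.760 − 0.675)·P = 0.675×3270 − 1994.8 = 212.48
P = 212.48 / 0.085 = 2499.8 kg/min

2500 kg/min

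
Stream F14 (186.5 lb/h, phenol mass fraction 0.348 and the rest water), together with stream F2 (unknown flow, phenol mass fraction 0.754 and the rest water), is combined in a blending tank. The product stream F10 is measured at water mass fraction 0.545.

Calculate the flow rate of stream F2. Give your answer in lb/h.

Let F2 be the unknown flow. Total out = 186.5 + F2.
water balance: 121.6 + 0.246·F2 = 0.545·(186.5 + F2)
(0.246 − 0.545)·F2 = 0.545×186.5 − 121.6 = -19.955
F2 = -19.955 / -0.299 = 66.741 lb/h

66.74 lb/h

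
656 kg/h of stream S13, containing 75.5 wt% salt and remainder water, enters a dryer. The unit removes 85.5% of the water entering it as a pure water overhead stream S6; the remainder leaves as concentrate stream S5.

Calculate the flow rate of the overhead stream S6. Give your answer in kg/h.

water entering = 656×0.245 = 160.72 kg/h; overhead removed = 0.855×160.72 = 137.42 kg/h.

137.4 kg/h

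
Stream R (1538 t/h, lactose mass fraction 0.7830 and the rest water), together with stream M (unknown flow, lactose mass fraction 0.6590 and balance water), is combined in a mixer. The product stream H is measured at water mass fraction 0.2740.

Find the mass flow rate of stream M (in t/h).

1308 t/h

Let M be the unknown flow. Total out = 1538 + M.
water balance: 333.75 + 0.341·M = 0.274·(1538 + M)
(0.341 − 0.274)·M = 0.274×1538 − 333.75 = 87.666
M = 87.666 / 0.067 = 1308.4 t/h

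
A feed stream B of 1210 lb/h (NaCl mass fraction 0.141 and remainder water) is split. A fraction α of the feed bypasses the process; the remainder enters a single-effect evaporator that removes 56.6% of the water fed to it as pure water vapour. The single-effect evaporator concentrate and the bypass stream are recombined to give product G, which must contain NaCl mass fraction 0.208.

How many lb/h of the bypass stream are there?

All 1210×0.141 = 170.61 lb/h of NaCl reaches G, so G = 170.61/0.208 = 820.24 lb/h and vapour = 389.76 lb/h.
The evaporator receives (1−α)·1210 of feed at 0.859 water and removes 0.566 of that water:
0.566×0.859×(1−α)×1210 = 389.76
(1−α) = 389.76/588.29 = 0.6625;  α = 0.3375.
Bypass flow = 0.3375×1210 = 408.35 lb/h.

408.3 lb/h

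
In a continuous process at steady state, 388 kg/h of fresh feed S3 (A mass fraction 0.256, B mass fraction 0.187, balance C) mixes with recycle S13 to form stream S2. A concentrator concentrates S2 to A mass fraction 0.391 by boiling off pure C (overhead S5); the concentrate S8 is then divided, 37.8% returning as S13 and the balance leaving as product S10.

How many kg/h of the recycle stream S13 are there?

154.4 kg/h

Overall A balance (none leaves overhead): A in fresh feed = A in product, i.e. 388×0.256 = (1−0.378)·S8·0.391.
S8 = 99.328/(0.391×0.622) = 408.42 kg/h.
Recycle S13 = 0.378×408.42 = 154.38 kg/h.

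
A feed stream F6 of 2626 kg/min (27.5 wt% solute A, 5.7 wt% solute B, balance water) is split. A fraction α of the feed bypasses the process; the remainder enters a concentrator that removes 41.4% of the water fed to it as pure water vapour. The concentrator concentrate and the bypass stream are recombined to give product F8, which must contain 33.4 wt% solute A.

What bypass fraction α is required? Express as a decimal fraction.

0.361

All 2626×0.275 = 722.15 kg/min of solute A reaches F8, so F8 = 722.15/0.334 = 2162.1 kg/min and vapour = 463.87 kg/min.
The evaporator receives (1−α)·2626 of feed at 0.668 water and removes 0.414 of that water:
0.414×0.668×(1−α)×2626 = 463.87
(1−α) = 463.87/726.23 = 0.6387;  α = 0.3613.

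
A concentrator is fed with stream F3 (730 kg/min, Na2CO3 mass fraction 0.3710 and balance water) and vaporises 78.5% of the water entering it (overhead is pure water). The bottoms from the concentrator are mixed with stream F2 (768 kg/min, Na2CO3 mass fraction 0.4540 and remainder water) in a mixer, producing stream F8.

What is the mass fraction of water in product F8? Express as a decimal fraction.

Vapour removed = 0.785×0.629×730 = 360.45 kg/min; concentrate = 369.55 kg/min.
water reaching the mixer = 98.722 (from concentrate) + 768×0.546 = 518.05 kg/min.
Product flow = 369.55 + 768 = 1137.6 kg/min; water fraction = 0.4554.

0.4554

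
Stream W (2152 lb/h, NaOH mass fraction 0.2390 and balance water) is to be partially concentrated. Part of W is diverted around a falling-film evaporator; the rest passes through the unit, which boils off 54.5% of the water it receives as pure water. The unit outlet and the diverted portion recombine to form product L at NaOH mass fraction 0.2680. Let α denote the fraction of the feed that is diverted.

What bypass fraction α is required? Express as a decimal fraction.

0.739

All 2152×0.239 = 514.33 lb/h of NaOH reaches L, so L = 514.33/0.268 = 1919.1 lb/h and vapour = 232.87 lb/h.
The evaporator receives (1−α)·2152 of feed at 0.761 water and removes 0.545 of that water:
0.545×0.761×(1−α)×2152 = 232.87
(1−α) = 232.87/892.53 = 0.2609;  α = 0.7391.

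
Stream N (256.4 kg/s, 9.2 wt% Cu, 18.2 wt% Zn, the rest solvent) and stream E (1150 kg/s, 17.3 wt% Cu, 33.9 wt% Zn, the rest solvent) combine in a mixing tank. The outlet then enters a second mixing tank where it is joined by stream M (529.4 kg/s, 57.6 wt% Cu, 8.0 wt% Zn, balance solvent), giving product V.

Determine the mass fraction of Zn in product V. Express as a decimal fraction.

Overall, product flow = 1935.8 kg/s.
Zn in = 256.4×0.182 + 1150×0.339 + 529.4×0.080 = 478.87 kg/s.
Zn fraction in V = 0.247.

0.247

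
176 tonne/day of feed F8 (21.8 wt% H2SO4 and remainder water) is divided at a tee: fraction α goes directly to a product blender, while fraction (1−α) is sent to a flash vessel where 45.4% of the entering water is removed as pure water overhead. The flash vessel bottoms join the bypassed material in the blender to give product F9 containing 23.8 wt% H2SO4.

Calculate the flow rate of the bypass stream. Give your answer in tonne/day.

134.3 tonne/day

All 176×0.218 = 38.368 tonne/day of H2SO4 reaches F9, so F9 = 38.368/0.238 = 161.21 tonne/day and vapour = 14.79 tonne/day.
The evaporator receives (1−α)·176 of feed at 0.782 water and removes 0.454 of that water:
0.454×0.782×(1−α)×176 = 14.79
(1−α) = 14.79/62.485 = 0.2367;  α = 0.7633.
Bypass flow = 0.7633×176 = 134.34 tonne/day.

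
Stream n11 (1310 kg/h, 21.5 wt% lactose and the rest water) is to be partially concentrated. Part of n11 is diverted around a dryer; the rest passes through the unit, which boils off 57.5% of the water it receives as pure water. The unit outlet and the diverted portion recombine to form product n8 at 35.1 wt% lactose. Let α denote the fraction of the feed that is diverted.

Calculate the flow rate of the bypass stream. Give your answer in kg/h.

All 1310×0.215 = 281.65 kg/h of lactose reaches n8, so n8 = 281.65/0.351 = 802.42 kg/h and vapour = 507.58 kg/h.
The evaporator receives (1−α)·1310 of feed at 0.785 water and removes 0.575 of that water:
0.575×0.785×(1−α)×1310 = 507.58
(1−α) = 507.58/591.3 = 0.8584;  α = 0.1416.
Bypass flow = 0.1416×1310 = 185.48 kg/h.

185.5 kg/h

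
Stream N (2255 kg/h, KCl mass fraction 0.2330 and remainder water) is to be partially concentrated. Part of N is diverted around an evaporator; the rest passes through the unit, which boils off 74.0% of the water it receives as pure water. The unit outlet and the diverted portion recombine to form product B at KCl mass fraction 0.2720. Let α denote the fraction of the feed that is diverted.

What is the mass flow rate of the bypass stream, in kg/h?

All 2255×0.233 = 525.42 kg/h of KCl reaches B, so B = 525.42/0.272 = 1931.7 kg/h and vapour = 323.33 kg/h.
The evaporator receives (1−α)·2255 of feed at 0.767 water and removes 0.740 of that water:
0.740×0.767×(1−α)×2255 = 323.33
(1−α) = 323.33/1279.9 = 0.2526;  α = 0.7474.
Bypass flow = 0.7474×2255 = 1685.3 kg/h.

1685 kg/h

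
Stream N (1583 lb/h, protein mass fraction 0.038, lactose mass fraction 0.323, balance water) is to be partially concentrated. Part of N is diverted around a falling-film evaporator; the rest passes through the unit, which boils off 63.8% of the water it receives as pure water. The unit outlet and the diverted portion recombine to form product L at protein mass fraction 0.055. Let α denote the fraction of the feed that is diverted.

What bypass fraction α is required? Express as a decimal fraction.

0.242

All 1583×0.038 = 60.154 lb/h of protein reaches L, so L = 60.154/0.055 = 1093.7 lb/h and vapour = 489.29 lb/h.
The evaporator receives (1−α)·1583 of feed at 0.639 water and removes 0.638 of that water:
0.638×0.639×(1−α)×1583 = 489.29
(1−α) = 489.29/645.36 = 0.7582;  α = 0.2418.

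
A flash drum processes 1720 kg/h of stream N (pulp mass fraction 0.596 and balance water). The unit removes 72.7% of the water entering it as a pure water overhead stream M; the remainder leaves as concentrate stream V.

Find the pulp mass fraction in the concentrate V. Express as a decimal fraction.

pulp is not removed: 1720×0.596 = 1025.1 kg/h of pulp enters V.
water entering = 1720×0.404 = 694.88 kg/h; overhead removed = 0.727×694.88 = 505.18 kg/h.
Concentrate = 1720 − 505.18 = 1214.8 kg/h.
Mass fraction = 1025.1/1214.8 = 0.844.

0.844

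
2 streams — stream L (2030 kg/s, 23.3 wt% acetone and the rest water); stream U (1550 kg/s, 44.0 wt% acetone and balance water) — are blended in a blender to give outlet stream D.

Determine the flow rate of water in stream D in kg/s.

water out = water in = 2030×0.767 + 1550×0.560 = 2425 kg/s.

2425 kg/s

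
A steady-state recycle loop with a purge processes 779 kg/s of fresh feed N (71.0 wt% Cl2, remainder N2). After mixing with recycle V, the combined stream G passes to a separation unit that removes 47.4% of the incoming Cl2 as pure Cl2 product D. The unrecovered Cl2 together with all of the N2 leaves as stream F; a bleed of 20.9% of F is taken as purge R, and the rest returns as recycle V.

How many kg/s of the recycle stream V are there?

N2 enters only via N and leaves only via the purge: 779×0.290 = 0.209×(N2 in F), and the separation unit passes all N2, so N2 in G = N2 in F = 1080.9 kg/s.
Cl2 in G: m_A = 779×0.710 + (1−0.209)·(1−0.474)·m_A, so m_A = 553.09/0.5839 = 947.18 kg/s.
F = (1−0.474)×947.18 + 1080.9 = 1579.1 kg/s.
Recycle V = (1−0.209)×1579.1 = 1249.1 kg/s.

1249 kg/s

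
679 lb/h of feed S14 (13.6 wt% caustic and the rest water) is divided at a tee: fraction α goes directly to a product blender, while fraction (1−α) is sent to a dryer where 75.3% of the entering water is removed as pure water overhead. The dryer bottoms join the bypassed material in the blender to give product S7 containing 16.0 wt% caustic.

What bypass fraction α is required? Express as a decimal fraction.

0.769

All 679×0.136 = 92.344 lb/h of caustic reaches S7, so S7 = 92.344/0.160 = 577.15 lb/h and vapour = 101.85 lb/h.
The evaporator receives (1−α)·679 of feed at 0.864 water and removes 0.753 of that water:
0.753×0.864×(1−α)×679 = 101.85
(1−α) = 101.85/441.75 = 0.2306;  α = 0.7694.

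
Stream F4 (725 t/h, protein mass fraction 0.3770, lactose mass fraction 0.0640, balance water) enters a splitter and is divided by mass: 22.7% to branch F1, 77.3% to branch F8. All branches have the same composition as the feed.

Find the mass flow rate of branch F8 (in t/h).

Branch F8 flow = 0.773×725 = 560.43 t/h.

560.4 t/h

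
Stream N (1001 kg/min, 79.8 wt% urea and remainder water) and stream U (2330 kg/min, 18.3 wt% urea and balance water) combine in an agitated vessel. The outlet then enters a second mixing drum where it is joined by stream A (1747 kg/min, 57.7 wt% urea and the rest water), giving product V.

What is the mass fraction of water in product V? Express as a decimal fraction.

Overall, product flow = 5078 kg/min.
water in = 1001×0.202 + 2330×0.817 + 1747×0.423 = 2844.8 kg/min.
water fraction in V = 0.560.

0.560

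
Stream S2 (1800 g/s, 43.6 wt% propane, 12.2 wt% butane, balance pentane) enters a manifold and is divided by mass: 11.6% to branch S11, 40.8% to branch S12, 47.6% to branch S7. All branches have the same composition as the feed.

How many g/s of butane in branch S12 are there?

89.6 g/s

Branch S12 total = 0.408×1800 = 734.4 g/s.
butane in S12 = 0.122×734.4 = 89.597 g/s.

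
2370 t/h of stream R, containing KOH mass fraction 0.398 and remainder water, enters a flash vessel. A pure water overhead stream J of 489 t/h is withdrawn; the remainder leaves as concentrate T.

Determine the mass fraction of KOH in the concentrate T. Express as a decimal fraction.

0.501

KOH is not removed: 2370×0.398 = 943.26 t/h of KOH enters T.
Concentrate = 2370 − 489 = 1881 t/h.
Mass fraction = 943.26/1881 = 0.501.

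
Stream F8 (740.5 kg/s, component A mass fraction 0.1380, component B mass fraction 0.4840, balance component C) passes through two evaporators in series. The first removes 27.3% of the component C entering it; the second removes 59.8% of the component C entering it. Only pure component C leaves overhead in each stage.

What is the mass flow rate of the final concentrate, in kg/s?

542.4 kg/s

component C in feed = 740.5×0.378 = 279.91 kg/s.
After stage 1: component C left = (1−0.273)×279.91 = 203.49; stream total = 664.08 kg/s.
After stage 2: component C left = (1−0.598)×203.49 = 81.805; final concentrate = 542.4 kg/s.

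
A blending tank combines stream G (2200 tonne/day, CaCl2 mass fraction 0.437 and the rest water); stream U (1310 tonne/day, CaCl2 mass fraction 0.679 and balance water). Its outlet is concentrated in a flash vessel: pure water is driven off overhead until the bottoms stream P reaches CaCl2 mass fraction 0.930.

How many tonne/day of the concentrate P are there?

1990 tonne/day

CaCl2 entering = 2200×0.437 + 1310×0.679 = 1850.9 tonne/day.
All CaCl2 reports to P, so P = 1850.9/0.930 = 1990.2 tonne/day.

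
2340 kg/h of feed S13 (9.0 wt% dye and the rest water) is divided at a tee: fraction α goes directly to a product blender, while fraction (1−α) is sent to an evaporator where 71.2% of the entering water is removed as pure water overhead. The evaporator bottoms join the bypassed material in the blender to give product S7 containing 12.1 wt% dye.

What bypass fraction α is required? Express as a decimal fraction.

0.605

All 2340×0.090 = 210.6 kg/h of dye reaches S7, so S7 = 210.6/0.121 = 1740.5 kg/h and vapour = 599.5 kg/h.
The evaporator receives (1−α)·2340 of feed at 0.910 water and removes 0.712 of that water:
0.712×0.910×(1−α)×2340 = 599.5
(1−α) = 599.5/1516.1 = 0.3954;  α = 0.6046.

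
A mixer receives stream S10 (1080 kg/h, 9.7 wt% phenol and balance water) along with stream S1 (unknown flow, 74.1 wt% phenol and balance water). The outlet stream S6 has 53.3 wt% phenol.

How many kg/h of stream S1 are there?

Let S1 be the unknown flow. Total out = 1080 + S1.
phenol balance: 104.76 + 0.741·S1 = 0.533·(1080 + S1)
(0.741 − 0.533)·S1 = 0.533×1080 − 104.76 = 470.88
S1 = 470.88 / 0.208 = 2263.8 kg/h

2264 kg/h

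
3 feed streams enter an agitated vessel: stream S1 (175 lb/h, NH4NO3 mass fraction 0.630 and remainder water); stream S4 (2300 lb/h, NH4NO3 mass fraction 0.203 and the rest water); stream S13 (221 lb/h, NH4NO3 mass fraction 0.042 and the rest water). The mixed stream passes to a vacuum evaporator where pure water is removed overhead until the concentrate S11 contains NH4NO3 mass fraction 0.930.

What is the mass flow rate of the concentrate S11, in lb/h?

NH4NO3 entering = 175×0.630 + 2300×0.203 + 221×0.042 = 586.43 lb/h.
All NH4NO3 reports to S11, so S11 = 586.43/0.930 = 630.57 lb/h.

630.6 lb/h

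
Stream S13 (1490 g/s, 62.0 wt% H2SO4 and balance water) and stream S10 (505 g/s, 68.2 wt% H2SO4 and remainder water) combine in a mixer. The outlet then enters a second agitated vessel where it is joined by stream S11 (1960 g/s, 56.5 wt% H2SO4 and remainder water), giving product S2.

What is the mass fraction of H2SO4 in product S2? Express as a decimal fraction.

Overall, product flow = 3955 g/s.
H2SO4 in = 1490×0.620 + 505×0.682 + 1960×0.565 = 2375.6 g/s.
H2SO4 fraction in S2 = 0.601.

0.601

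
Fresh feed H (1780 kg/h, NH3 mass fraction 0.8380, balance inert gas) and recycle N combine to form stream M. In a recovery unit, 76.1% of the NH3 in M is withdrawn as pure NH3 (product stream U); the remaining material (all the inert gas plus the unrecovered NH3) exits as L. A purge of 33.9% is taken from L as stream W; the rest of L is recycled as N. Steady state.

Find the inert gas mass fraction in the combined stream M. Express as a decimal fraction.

inert gas enters only via H and leaves only via the purge: 1780×0.162 = 0.339×(inert gas in L), and the recovery unit passes all inert gas, so inert gas in M = inert gas in L = 850.62 kg/h.
NH3 in M: m_A = 1780×0.838 + (1−0.339)·(1−0.761)·m_A, so m_A = 1491.6/0.8420 = 1771.5 kg/h.
M = 1771.5 + 850.62 = 2622.1 kg/h.
inert gas fraction in M = 850.62/2622.1 = 0.3244.

0.3244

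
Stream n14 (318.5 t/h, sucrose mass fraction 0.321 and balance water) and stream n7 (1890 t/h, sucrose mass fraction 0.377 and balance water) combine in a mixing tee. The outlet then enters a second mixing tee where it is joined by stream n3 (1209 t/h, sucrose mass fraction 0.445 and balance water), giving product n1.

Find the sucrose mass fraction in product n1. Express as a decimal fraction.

0.396

Overall, product flow = 3417.5 t/h.
sucrose in = 318.5×0.321 + 1890×0.377 + 1209×0.445 = 1352.8 t/h.
sucrose fraction in n1 = 0.396.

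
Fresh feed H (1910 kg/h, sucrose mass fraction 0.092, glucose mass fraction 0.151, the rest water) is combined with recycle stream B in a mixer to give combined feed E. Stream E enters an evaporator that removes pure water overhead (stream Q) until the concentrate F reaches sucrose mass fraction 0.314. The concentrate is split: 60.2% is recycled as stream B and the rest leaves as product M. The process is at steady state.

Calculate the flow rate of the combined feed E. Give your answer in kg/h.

2756 kg/h

Overall sucrose balance (none leaves overhead): sucrose in fresh feed = sucrose in product, i.e. 1910×0.092 = (1−0.602)·F·0.314.
F = 175.72/(0.314×0.398) = 1406.1 kg/h.
Recycle B = 0.602×1406.1 = 846.46 kg/h.
Combined feed E = 1910 + 846.46 = 2756.5 kg/h.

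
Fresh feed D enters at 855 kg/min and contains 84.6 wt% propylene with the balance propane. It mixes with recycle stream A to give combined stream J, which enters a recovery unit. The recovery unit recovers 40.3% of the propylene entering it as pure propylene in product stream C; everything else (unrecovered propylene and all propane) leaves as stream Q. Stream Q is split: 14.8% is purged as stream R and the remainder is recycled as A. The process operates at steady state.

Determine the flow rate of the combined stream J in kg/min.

2362 kg/min

propane enters only via D and leaves only via the purge: 855×0.154 = 0.148×(propane in Q), and the recovery unit passes all propane, so propane in J = propane in Q = 889.66 kg/min.
propylene in J: m_A = 855×0.846 + (1−0.148)·(1−0.403)·m_A, so m_A = 723.33/0.4914 = 1472.1 kg/min.
J = 1472.1 + 889.66 = 2361.8 kg/min.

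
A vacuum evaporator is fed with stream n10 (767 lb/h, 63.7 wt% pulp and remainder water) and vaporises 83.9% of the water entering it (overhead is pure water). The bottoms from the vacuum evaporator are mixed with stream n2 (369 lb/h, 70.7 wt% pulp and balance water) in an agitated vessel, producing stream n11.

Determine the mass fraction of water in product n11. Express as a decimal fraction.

Vapour removed = 0.839×0.363×767 = 233.6 lb/h; concentrate = 533.4 lb/h.
water reaching the mixer = 44.826 (from concentrate) + 369×0.293 = 152.94 lb/h.
Product flow = 533.4 + 369 = 902.4 lb/h; water fraction = 0.169.

0.169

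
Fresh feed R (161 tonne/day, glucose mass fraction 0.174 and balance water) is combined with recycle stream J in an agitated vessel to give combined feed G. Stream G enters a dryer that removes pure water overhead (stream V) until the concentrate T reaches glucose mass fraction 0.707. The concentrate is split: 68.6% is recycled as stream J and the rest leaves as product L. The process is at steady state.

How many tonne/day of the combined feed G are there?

Overall glucose balance (none leaves overhead): glucose in fresh feed = glucose in product, i.e. 161×0.174 = (1−0.686)·T·0.707.
T = 28.014/(0.707×0.314) = 126.19 tonne/day.
Recycle J = 0.686×126.19 = 86.567 tonne/day.
Combined feed G = 161 + 86.567 = 247.57 tonne/day.

247.6 tonne/day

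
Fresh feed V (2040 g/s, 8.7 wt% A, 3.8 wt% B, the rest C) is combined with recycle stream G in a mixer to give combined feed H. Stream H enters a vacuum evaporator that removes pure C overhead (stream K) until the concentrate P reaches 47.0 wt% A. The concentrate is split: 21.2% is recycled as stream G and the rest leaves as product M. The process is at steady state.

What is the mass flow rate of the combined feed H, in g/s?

2142 g/s

Overall A balance (none leaves overhead): A in fresh feed = A in product, i.e. 2040×0.087 = (1−0.212)·P·0.470.
P = 177.48/(0.470×0.788) = 479.21 g/s.
Recycle G = 0.212×479.21 = 101.59 g/s.
Combined feed H = 2040 + 101.59 = 2141.6 g/s.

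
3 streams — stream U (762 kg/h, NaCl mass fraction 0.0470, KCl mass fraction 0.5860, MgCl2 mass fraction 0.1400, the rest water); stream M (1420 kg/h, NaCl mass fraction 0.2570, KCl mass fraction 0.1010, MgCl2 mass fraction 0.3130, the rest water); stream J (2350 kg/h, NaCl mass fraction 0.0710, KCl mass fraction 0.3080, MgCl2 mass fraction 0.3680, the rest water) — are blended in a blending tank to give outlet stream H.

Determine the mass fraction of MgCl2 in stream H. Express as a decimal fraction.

0.3124

Total flow out = 762 + 1420 + 2350 = 4532 kg/h.
MgCl2 in = 762×0.140 + 1420×0.313 + 2350×0.368 = 1415.9 kg/h.
MgCl2 mass fraction in H = 1415.9/4532 = 0.3124.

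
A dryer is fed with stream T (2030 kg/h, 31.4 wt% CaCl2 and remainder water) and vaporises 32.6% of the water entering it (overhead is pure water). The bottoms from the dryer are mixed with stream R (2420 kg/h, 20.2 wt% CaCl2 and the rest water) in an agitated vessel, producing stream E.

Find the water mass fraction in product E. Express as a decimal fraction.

Vapour removed = 0.326×0.686×2030 = 453.98 kg/h; concentrate = 1576 kg/h.
water reaching the mixer = 938.6 (from concentrate) + 2420×0.798 = 2869.8 kg/h.
Product flow = 1576 + 2420 = 3996 kg/h; water fraction = 0.7182.

0.7182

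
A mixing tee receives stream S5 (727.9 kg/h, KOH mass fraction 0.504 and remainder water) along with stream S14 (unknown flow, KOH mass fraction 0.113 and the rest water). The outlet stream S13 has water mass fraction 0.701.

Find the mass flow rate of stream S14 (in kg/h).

802.3 kg/h

Let S14 be the unknown flow. Total out = 727.9 + S14.
water balance: 361.04 + 0.887·S14 = 0.701·(727.9 + S14)
(0.887 − 0.701)·S14 = 0.701×727.9 − 361.04 = 149.22
S14 = 149.22 / 0.186 = 802.26 kg/h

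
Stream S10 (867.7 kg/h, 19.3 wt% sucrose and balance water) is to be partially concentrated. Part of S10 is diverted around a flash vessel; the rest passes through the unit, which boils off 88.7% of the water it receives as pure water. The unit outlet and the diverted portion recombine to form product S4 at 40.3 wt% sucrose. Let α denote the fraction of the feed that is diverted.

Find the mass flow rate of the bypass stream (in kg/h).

All 867.7×0.193 = 167.47 kg/h of sucrose reaches S4, so S4 = 167.47/0.403 = 415.55 kg/h and vapour = 452.15 kg/h.
The evaporator receives (1−α)·867.7 of feed at 0.807 water and removes 0.887 of that water:
0.887×0.807×(1−α)×867.7 = 452.15
(1−α) = 452.15/621.11 = 0.7280;  α = 0.2720.
Bypass flow = 0.2720×867.7 = 236.04 kg/h.

236 kg/h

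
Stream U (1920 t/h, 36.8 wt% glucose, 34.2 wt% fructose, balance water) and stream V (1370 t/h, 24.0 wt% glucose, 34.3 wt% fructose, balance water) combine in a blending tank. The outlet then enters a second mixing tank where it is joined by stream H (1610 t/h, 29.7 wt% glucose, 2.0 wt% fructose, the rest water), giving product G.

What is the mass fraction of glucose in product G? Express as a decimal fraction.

0.309

Overall, product flow = 4900 t/h.
glucose in = 1920×0.368 + 1370×0.240 + 1610×0.297 = 1513.5 t/h.
glucose fraction in G = 0.309.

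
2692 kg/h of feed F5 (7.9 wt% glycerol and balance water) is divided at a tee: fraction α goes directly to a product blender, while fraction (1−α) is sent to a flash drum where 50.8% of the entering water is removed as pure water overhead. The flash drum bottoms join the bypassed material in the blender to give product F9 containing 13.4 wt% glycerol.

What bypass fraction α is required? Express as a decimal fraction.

All 2692×0.079 = 212.67 kg/h of glycerol reaches F9, so F9 = 212.67/0.134 = 1587.1 kg/h and vapour = 1104.9 kg/h.
The evaporator receives (1−α)·2692 of feed at 0.921 water and removes 0.508 of that water:
0.508×0.921×(1−α)×2692 = 1104.9
(1−α) = 1104.9/1259.5 = 0.8773;  α = 0.1227.

0.123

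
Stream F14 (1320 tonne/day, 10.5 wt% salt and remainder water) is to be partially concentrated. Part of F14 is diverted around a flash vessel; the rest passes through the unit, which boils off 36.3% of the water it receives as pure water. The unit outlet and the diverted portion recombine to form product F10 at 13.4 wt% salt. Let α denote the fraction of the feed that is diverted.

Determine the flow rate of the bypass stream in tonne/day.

All 1320×0.105 = 138.6 tonne/day of salt reaches F10, so F10 = 138.6/0.134 = 1034.3 tonne/day and vapour = 285.67 tonne/day.
The evaporator receives (1−α)·1320 of feed at 0.895 water and removes 0.363 of that water:
0.363×0.895×(1−α)×1320 = 285.67
(1−α) = 285.67/428.85 = 0.6661;  α = 0.3339.
Bypass flow = 0.3339×1320 = 440.7 tonne/day.

440.7 tonne/day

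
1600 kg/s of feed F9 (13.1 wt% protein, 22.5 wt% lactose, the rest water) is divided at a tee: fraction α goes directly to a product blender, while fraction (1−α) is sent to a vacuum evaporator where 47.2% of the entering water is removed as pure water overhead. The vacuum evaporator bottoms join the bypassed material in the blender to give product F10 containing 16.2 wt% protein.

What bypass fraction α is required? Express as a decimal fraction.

0.370

All 1600×0.131 = 209.6 kg/s of protein reaches F10, so F10 = 209.6/0.162 = 1293.8 kg/s and vapour = 306.17 kg/s.
The evaporator receives (1−α)·1600 of feed at 0.644 water and removes 0.472 of that water:
0.472×0.644×(1−α)×1600 = 306.17
(1−α) = 306.17/486.35 = 0.6295;  α = 0.3705.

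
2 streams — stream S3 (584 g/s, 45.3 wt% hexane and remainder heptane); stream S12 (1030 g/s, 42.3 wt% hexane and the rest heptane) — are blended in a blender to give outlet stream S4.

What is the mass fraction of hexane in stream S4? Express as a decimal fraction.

0.4339

Total flow out = 584 + 1030 = 1614 g/s.
hexane in = 584×0.453 + 1030×0.423 = 700.24 g/s.
hexane mass fraction in S4 = 700.24/1614 = 0.4339.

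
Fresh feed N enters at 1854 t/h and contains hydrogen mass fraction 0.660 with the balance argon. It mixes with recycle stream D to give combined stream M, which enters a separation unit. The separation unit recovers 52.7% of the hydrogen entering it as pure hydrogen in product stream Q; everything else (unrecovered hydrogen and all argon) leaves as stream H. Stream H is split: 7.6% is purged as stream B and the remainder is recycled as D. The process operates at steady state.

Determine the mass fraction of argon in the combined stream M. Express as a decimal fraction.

0.792

argon enters only via N and leaves only via the purge: 1854×0.340 = 0.076×(argon in H), and the separation unit passes all argon, so argon in M = argon in H = 8294.2 t/h.
hydrogen in M: m_A = 1854×0.660 + (1−0.076)·(1−0.527)·m_A, so m_A = 1223.6/0.5629 = 2173.6 t/h.
M = 2173.6 + 8294.2 = 10468 t/h.
argon fraction in M = 8294.2/10468 = 0.792.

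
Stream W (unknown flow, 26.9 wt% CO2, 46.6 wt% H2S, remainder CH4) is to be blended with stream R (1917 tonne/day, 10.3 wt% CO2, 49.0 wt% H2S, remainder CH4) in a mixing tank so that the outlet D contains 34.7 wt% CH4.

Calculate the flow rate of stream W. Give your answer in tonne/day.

1403 tonne/day

Let W be the unknown flow. Total out = 1917 + W.
CH4 balance: 780.22 + 0.265·W = 0.347·(1917 + W)
(0.265 − 0.347)·W = 0.347×1917 − 780.22 = -115.02
W = -115.02 / -0.082 = 1402.7 tonne/day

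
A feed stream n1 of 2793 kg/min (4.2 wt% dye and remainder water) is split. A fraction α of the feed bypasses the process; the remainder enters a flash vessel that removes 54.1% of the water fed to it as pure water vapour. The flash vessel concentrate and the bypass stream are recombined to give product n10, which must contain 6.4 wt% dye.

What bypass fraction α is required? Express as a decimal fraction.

All 2793×0.042 = 117.31 kg/min of dye reaches n10, so n10 = 117.31/0.064 = 1832.9 kg/min and vapour = 960.09 kg/min.
The evaporator receives (1−α)·2793 of feed at 0.958 water and removes 0.541 of that water:
0.541×0.958×(1−α)×2793 = 960.09
(1−α) = 960.09/1447.6 = 0.6633;  α = 0.3367.

0.337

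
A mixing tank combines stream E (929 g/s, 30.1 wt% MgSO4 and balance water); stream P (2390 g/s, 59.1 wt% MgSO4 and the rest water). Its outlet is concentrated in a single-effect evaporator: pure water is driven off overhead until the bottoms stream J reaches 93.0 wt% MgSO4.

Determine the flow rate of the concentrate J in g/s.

MgSO4 entering = 929×0.301 + 2390×0.591 = 1692.1 g/s.
All MgSO4 reports to J, so J = 1692.1/0.930 = 1819.5 g/s.

1819 g/s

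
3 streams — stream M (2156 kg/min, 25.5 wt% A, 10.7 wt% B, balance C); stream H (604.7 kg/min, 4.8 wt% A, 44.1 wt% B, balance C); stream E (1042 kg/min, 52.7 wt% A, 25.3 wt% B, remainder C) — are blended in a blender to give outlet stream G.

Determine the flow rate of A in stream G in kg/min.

1128 kg/min

A out = A in = 2156×0.255 + 604.7×0.048 + 1042×0.527 = 1127.9 kg/min.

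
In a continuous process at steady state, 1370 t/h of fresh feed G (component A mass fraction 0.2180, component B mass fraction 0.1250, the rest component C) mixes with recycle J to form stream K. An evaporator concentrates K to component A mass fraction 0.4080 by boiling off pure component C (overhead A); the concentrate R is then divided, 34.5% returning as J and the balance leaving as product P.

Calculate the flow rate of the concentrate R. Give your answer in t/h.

1118 t/h

Overall component A balance (none leaves overhead): component A in fresh feed = component A in product, i.e. 1370×0.218 = (1−0.345)·R·0.408.
R = 298.66/(0.408×0.655) = 1117.6 t/h.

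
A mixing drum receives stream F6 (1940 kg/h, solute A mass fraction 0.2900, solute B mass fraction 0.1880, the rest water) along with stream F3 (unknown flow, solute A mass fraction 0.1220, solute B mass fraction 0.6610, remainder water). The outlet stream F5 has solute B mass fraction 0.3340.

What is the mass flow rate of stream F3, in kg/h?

866.2 kg/h

Let F3 be the unknown flow. Total out = 1940 + F3.
solute B balance: 364.72 + 0.661·F3 = 0.334·(1940 + F3)
(0.661 − 0.334)·F3 = 0.334×1940 − 364.72 = 283.24
F3 = 283.24 / 0.327 = 866.18 kg/h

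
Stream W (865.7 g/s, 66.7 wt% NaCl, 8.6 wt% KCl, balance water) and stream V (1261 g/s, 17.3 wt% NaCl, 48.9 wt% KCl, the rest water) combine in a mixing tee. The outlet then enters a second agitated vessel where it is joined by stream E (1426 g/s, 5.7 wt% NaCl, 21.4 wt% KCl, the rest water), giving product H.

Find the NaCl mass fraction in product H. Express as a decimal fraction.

Overall, product flow = 3552.7 g/s.
NaCl in = 865.7×0.667 + 1261×0.173 + 1426×0.057 = 876.86 g/s.
NaCl fraction in H = 0.247.

0.247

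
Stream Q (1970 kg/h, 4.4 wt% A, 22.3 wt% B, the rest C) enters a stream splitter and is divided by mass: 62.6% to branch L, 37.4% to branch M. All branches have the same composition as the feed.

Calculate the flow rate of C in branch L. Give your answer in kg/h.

Branch L total = 0.626×1970 = 1233.2 kg/h.
C in L = 0.733×1233.2 = 903.95 kg/h.

904 kg/h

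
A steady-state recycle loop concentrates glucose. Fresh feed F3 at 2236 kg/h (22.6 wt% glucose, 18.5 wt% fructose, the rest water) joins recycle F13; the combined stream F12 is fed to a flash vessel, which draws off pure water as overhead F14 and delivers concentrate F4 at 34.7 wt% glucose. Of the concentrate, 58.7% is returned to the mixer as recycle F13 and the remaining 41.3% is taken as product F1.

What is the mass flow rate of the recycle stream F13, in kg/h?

2070 kg/h

Overall glucose balance (none leaves overhead): glucose in fresh feed = glucose in product, i.e. 2236×0.226 = (1−0.587)·F4·0.347.
F4 = 505.34/(0.347×0.413) = 3526.1 kg/h.
Recycle F13 = 0.587×3526.1 = 2069.8 kg/h.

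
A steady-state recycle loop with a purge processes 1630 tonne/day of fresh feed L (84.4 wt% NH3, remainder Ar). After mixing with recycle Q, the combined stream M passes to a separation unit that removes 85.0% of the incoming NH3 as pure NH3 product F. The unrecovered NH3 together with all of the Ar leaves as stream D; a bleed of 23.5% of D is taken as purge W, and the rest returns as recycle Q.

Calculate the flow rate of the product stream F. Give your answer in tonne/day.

NH3 in M: m_A = 1630×0.844 + (1−0.235)·(1−0.850)·m_A, so m_A = 1375.7/0.8852 = 1554 tonne/day.
Product F = 0.850×1554 = 1320.9 tonne/day.

1321 tonne/day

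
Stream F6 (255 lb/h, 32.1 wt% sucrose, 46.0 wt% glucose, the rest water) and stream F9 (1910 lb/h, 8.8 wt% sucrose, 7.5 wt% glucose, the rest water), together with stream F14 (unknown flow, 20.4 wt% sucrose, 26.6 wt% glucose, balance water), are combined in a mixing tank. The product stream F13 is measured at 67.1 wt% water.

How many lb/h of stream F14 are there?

1431 lb/h

Let F14 be the unknown flow. Total out = 2165 + F14.
water balance: 1654.5 + 0.530·F14 = 0.671·(2165 + F14)
(0.530 − 0.671)·F14 = 0.671×2165 − 1654.5 = -201.8
F14 = -201.8 / -0.141 = 1431.2 lb/h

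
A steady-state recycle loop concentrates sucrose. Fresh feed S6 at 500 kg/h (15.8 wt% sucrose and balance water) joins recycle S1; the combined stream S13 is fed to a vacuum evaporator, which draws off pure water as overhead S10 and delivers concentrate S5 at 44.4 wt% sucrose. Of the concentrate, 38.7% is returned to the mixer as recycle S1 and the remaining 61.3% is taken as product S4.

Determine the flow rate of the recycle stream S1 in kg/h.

112.3 kg/h

Overall sucrose balance (none leaves overhead): sucrose in fresh feed = sucrose in product, i.e. 500×0.158 = (1−0.387)·S5·0.444.
S5 = 79/(0.444×0.613) = 290.26 kg/h.
Recycle S1 = 0.387×290.26 = 112.33 kg/h.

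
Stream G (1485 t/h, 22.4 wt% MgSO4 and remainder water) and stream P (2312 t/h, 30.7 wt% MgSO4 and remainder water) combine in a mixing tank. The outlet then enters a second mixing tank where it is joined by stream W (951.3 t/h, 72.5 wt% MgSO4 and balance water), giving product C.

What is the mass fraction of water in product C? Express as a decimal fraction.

0.635

Overall, product flow = 4748.3 t/h.
water in = 1485×0.776 + 2312×0.693 + 951.3×0.275 = 3016.2 t/h.
water fraction in C = 0.635.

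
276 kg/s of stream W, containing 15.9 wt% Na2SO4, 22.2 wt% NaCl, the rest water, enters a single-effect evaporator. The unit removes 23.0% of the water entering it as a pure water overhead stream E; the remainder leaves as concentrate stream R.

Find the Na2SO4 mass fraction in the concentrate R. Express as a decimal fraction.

0.185

Na2SO4 is not removed: 276×0.159 = 43.884 kg/s of Na2SO4 enters R.
water entering = 276×0.619 = 170.84 kg/s; overhead removed = 0.230×170.84 = 39.294 kg/s.
Concentrate = 276 − 39.294 = 236.71 kg/s.
Mass fraction = 43.884/236.71 = 0.185.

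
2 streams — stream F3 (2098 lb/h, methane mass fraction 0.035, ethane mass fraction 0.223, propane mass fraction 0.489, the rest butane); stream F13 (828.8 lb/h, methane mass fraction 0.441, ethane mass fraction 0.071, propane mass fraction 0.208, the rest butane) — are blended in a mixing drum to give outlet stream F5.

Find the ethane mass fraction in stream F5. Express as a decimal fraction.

Total flow out = 2098 + 828.8 = 2926.8 lb/h.
ethane in = 2098×0.223 + 828.8×0.071 = 526.7 lb/h.
ethane mass fraction in F5 = 526.7/2926.8 = 0.180.

0.180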